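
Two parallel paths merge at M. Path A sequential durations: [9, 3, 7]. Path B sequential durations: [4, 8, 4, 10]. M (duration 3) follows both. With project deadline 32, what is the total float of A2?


Forward pass: ES(A2) = sum of predecessors on chain A = 9
EF = ES + duration = 9 + 3 = 12
Backward pass: LF(M) = deadline = 32; LS(M) = 32 - 3 = 29
LF(A2) = LS(M) - sum(successors on chain A) = 29 - 7 = 22
LS = LF - duration = 22 - 3 = 19
Total float = LS - ES = 19 - 9 = 10

10


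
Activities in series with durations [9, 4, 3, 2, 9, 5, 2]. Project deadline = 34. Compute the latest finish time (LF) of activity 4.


LF(activity 4) = deadline - sum of successor durations
Successors: activities 5 through 7 with durations [9, 5, 2]
Sum of successor durations = 16
LF = 34 - 16 = 18

18


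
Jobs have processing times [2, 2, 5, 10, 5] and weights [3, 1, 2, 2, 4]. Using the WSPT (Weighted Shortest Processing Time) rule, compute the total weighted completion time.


Compute p/w ratios and sort ascending (WSPT): [(2, 3), (5, 4), (2, 1), (5, 2), (10, 2)]
Compute weighted completion times:
  Job (p=2,w=3): C=2, w*C=3*2=6
  Job (p=5,w=4): C=7, w*C=4*7=28
  Job (p=2,w=1): C=9, w*C=1*9=9
  Job (p=5,w=2): C=14, w*C=2*14=28
  Job (p=10,w=2): C=24, w*C=2*24=48
Total weighted completion time = 119

119


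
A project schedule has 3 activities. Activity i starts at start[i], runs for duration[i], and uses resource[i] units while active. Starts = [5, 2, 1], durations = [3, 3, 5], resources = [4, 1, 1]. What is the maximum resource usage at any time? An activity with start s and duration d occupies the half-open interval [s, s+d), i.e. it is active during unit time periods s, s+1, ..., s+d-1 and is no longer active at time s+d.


Each activity i is active on [start_i, start_i + duration_i).
Compute total resource usage per time slot:
  t=0: active resources = [], total = 0
  t=1: active resources = [1], total = 1
  t=2: active resources = [1, 1], total = 2
  t=3: active resources = [1, 1], total = 2
  t=4: active resources = [1, 1], total = 2
  t=5: active resources = [4, 1], total = 5
  t=6: active resources = [4], total = 4
  t=7: active resources = [4], total = 4
Peak resource demand = 5

5


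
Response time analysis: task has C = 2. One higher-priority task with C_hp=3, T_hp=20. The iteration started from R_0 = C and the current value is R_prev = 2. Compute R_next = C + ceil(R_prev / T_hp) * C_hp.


R_next = C + ceil(R_prev / T_hp) * C_hp
ceil(2 / 20) = ceil(0.1) = 1
Interference = 1 * 3 = 3
R_next = 2 + 3 = 5

5


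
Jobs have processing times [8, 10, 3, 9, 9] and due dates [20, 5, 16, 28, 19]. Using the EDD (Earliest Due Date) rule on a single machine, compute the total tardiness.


Sort by due date (EDD order): [(10, 5), (3, 16), (9, 19), (8, 20), (9, 28)]
Compute completion times and tardiness:
  Job 1: p=10, d=5, C=10, tardiness=max(0,10-5)=5
  Job 2: p=3, d=16, C=13, tardiness=max(0,13-16)=0
  Job 3: p=9, d=19, C=22, tardiness=max(0,22-19)=3
  Job 4: p=8, d=20, C=30, tardiness=max(0,30-20)=10
  Job 5: p=9, d=28, C=39, tardiness=max(0,39-28)=11
Total tardiness = 29

29


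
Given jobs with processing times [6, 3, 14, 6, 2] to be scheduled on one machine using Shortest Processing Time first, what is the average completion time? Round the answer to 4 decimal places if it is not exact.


Sort jobs by processing time (SPT order): [2, 3, 6, 6, 14]
Compute completion times sequentially:
  Job 1: processing = 2, completes at 2
  Job 2: processing = 3, completes at 5
  Job 3: processing = 6, completes at 11
  Job 4: processing = 6, completes at 17
  Job 5: processing = 14, completes at 31
Sum of completion times = 66
Average completion time = 66/5 = 13.2

13.2


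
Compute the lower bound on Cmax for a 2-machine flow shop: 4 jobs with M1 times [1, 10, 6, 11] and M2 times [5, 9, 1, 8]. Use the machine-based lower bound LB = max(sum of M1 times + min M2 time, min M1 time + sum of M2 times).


LB1 = sum(M1 times) + min(M2 times) = 28 + 1 = 29
LB2 = min(M1 times) + sum(M2 times) = 1 + 23 = 24
Lower bound = max(LB1, LB2) = max(29, 24) = 29

29


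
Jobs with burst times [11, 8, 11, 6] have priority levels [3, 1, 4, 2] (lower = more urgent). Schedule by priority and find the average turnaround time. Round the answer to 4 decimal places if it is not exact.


Sort by priority (ascending = highest first):
Order: [(1, 8), (2, 6), (3, 11), (4, 11)]
Completion times:
  Priority 1, burst=8, C=8
  Priority 2, burst=6, C=14
  Priority 3, burst=11, C=25
  Priority 4, burst=11, C=36
Average turnaround = 83/4 = 20.75

20.75


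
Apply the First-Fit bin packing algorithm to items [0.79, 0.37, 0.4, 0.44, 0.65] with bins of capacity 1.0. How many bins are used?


Place items sequentially using First-Fit:
  Item 0.79 -> new Bin 1
  Item 0.37 -> new Bin 2
  Item 0.4 -> Bin 2 (now 0.77)
  Item 0.44 -> new Bin 3
  Item 0.65 -> new Bin 4
Total bins used = 4

4


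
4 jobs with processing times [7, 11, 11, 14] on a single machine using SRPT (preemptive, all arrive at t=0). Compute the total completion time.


Since all jobs arrive at t=0, SRPT equals SPT ordering.
SPT order: [7, 11, 11, 14]
Completion times:
  Job 1: p=7, C=7
  Job 2: p=11, C=18
  Job 3: p=11, C=29
  Job 4: p=14, C=43
Total completion time = 7 + 18 + 29 + 43 = 97

97


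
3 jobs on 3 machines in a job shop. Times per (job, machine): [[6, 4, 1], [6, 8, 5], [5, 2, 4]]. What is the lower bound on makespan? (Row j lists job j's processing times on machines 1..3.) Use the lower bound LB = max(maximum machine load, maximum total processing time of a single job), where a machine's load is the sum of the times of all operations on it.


Machine loads:
  Machine 1: 6 + 6 + 5 = 17
  Machine 2: 4 + 8 + 2 = 14
  Machine 3: 1 + 5 + 4 = 10
Max machine load = 17
Job totals:
  Job 1: 11
  Job 2: 19
  Job 3: 11
Max job total = 19
Lower bound = max(17, 19) = 19

19


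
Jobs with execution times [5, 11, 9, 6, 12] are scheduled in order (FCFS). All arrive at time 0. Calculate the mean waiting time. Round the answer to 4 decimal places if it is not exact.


FCFS order (as given): [5, 11, 9, 6, 12]
Waiting times:
  Job 1: wait = 0
  Job 2: wait = 5
  Job 3: wait = 16
  Job 4: wait = 25
  Job 5: wait = 31
Sum of waiting times = 77
Average waiting time = 77/5 = 15.4

15.4


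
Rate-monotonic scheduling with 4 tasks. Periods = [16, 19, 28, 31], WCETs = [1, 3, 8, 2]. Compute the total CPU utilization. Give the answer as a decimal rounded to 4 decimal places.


Compute individual utilizations (exact fractions):
  Task 1: C/T = 1/16 (approx. 0.0625)
  Task 2: C/T = 3/19 (approx. 0.1579)
  Task 3: C/T = 8/28 = 2/7 (approx. 0.2857)
  Task 4: C/T = 2/31 (approx. 0.0645)
Total utilization U = 1/16 + 3/19 + 2/7 + 2/31 = 37643/65968
Rounded to 4 decimal places: U = 0.5706
RM (Liu & Layland) bound for 4 tasks = 0.756828; compare with U = 37643/65968 (approx. 0.570625)
U <= bound, so schedulable by RM sufficient condition.

0.5706


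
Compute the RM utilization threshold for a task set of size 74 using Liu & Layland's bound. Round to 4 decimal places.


Compute 2^(1/74) = 1.0094108601
Subtract 1: 1.0094108601 - 1 = 0.0094108601
Multiply by n: 74 * 0.0094108601 = 0.6964036474
Round to 4 dp: 0.6964

0.6964


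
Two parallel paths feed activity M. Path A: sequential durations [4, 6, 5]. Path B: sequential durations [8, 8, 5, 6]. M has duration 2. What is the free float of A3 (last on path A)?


ES(A3) = sum of predecessors on chain A = 10
EF(A3) = ES + duration = 10 + 5 = 15
Successor of A3 is M. ES(M) = max(sum(A), sum(B)) = max(15, 27) = 27
Free float = ES(successor) - EF(current) = 27 - 15 = 12

12


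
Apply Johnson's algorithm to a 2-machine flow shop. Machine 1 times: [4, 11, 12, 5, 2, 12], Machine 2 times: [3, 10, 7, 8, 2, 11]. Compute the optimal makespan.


Apply Johnson's rule:
  Group 1 (a <= b): [(5, 2, 2), (4, 5, 8)]
  Group 2 (a > b): [(6, 12, 11), (2, 11, 10), (3, 12, 7), (1, 4, 3)]
Optimal job order: [5, 4, 6, 2, 3, 1]
Schedule:
  Job 5: M1 done at 2, M2 done at 4
  Job 4: M1 done at 7, M2 done at 15
  Job 6: M1 done at 19, M2 done at 30
  Job 2: M1 done at 30, M2 done at 40
  Job 3: M1 done at 42, M2 done at 49
  Job 1: M1 done at 46, M2 done at 52
Makespan = 52

52


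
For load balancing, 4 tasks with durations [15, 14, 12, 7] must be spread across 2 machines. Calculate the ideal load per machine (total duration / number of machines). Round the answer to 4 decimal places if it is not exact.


Total processing time = 15 + 14 + 12 + 7 = 48
Number of machines = 2
Ideal balanced load = 48 / 2 = 24.0

24.0


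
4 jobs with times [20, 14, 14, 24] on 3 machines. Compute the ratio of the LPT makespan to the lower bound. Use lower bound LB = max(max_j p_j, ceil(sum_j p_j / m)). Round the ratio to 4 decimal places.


LPT order: [24, 20, 14, 14]
Machine loads after assignment: [24, 20, 28]
LPT makespan = 28
Lower bound = max(max_job, ceil(total/3)) = max(24, 24) = 24
Ratio = 28 / 24 = 1.1667

1.1667


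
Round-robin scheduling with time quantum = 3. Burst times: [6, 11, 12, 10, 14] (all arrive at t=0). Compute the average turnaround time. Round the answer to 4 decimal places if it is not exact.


Time quantum = 3
Execution trace:
  J1 runs 3 units, time = 3
  J2 runs 3 units, time = 6
  J3 runs 3 units, time = 9
  J4 runs 3 units, time = 12
  J5 runs 3 units, time = 15
  J1 runs 3 units, time = 18
  J2 runs 3 units, time = 21
  J3 runs 3 units, time = 24
  J4 runs 3 units, time = 27
  J5 runs 3 units, time = 30
  J2 runs 3 units, time = 33
  J3 runs 3 units, time = 36
  J4 runs 3 units, time = 39
  J5 runs 3 units, time = 42
  J2 runs 2 units, time = 44
  J3 runs 3 units, time = 47
  J4 runs 1 units, time = 48
  J5 runs 3 units, time = 51
  J5 runs 2 units, time = 53
Finish times: [18, 44, 47, 48, 53]
Average turnaround = 210/5 = 42.0

42.0


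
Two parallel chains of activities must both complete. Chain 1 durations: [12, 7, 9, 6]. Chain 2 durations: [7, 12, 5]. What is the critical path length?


Path A total = 12 + 7 + 9 + 6 = 34
Path B total = 7 + 12 + 5 = 24
Critical path = longest path = max(34, 24) = 34

34


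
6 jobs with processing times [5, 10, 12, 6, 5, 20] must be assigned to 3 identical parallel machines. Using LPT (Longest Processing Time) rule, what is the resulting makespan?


Sort jobs in decreasing order (LPT): [20, 12, 10, 6, 5, 5]
Assign each job to the least loaded machine:
  Machine 1: jobs [20], load = 20
  Machine 2: jobs [12, 5], load = 17
  Machine 3: jobs [10, 6, 5], load = 21
Makespan = max load = 21

21


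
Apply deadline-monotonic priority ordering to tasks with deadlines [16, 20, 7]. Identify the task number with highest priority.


Sort tasks by relative deadline (ascending):
  Task 3: deadline = 7
  Task 1: deadline = 16
  Task 2: deadline = 20
Priority order (highest first): [3, 1, 2]
Highest priority task = 3

3


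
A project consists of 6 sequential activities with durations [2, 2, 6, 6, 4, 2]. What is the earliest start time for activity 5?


Activity 5 starts after activities 1 through 4 complete.
Predecessor durations: [2, 2, 6, 6]
ES = 2 + 2 + 6 + 6 = 16

16


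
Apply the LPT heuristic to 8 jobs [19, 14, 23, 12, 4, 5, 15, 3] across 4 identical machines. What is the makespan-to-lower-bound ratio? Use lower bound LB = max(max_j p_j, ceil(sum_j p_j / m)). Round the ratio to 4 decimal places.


LPT order: [23, 19, 15, 14, 12, 5, 4, 3]
Machine loads after assignment: [23, 23, 23, 26]
LPT makespan = 26
Lower bound = max(max_job, ceil(total/4)) = max(23, 24) = 24
Ratio = 26 / 24 = 1.0833

1.0833


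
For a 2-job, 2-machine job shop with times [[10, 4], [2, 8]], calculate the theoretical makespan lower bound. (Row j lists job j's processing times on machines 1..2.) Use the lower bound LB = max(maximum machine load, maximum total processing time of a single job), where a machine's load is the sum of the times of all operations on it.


Machine loads:
  Machine 1: 10 + 2 = 12
  Machine 2: 4 + 8 = 12
Max machine load = 12
Job totals:
  Job 1: 14
  Job 2: 10
Max job total = 14
Lower bound = max(12, 14) = 14

14


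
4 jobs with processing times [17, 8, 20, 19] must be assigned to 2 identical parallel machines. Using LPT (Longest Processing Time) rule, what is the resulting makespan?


Sort jobs in decreasing order (LPT): [20, 19, 17, 8]
Assign each job to the least loaded machine:
  Machine 1: jobs [20, 8], load = 28
  Machine 2: jobs [19, 17], load = 36
Makespan = max load = 36

36


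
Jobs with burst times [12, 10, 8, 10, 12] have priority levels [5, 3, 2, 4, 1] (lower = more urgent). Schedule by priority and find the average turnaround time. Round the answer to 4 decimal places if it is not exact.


Sort by priority (ascending = highest first):
Order: [(1, 12), (2, 8), (3, 10), (4, 10), (5, 12)]
Completion times:
  Priority 1, burst=12, C=12
  Priority 2, burst=8, C=20
  Priority 3, burst=10, C=30
  Priority 4, burst=10, C=40
  Priority 5, burst=12, C=52
Average turnaround = 154/5 = 30.8

30.8


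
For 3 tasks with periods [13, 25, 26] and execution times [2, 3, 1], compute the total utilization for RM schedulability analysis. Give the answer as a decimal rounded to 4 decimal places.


Compute individual utilizations (exact fractions):
  Task 1: C/T = 2/13 (approx. 0.1538)
  Task 2: C/T = 3/25 (approx. 0.12)
  Task 3: C/T = 1/26 (approx. 0.0385)
Total utilization U = 2/13 + 3/25 + 1/26 = 203/650
Rounded to 4 decimal places: U = 0.3123
RM (Liu & Layland) bound for 3 tasks = 0.779763; compare with U = 203/650 (approx. 0.312308)
U <= bound, so schedulable by RM sufficient condition.

0.3123


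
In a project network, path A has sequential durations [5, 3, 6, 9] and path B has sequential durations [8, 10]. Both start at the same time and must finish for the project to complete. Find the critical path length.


Path A total = 5 + 3 + 6 + 9 = 23
Path B total = 8 + 10 = 18
Critical path = longest path = max(23, 18) = 23

23


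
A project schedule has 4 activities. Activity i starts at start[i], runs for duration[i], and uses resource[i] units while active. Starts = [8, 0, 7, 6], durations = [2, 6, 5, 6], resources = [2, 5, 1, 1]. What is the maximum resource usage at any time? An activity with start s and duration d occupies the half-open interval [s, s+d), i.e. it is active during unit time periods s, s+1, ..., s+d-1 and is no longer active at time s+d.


Each activity i is active on [start_i, start_i + duration_i).
Compute total resource usage per time slot:
  t=0: active resources = [5], total = 5
  t=1: active resources = [5], total = 5
  t=2: active resources = [5], total = 5
  t=3: active resources = [5], total = 5
  t=4: active resources = [5], total = 5
  t=5: active resources = [5], total = 5
  t=6: active resources = [1], total = 1
  t=7: active resources = [1, 1], total = 2
  t=8: active resources = [2, 1, 1], total = 4
  t=9: active resources = [2, 1, 1], total = 4
  t=10: active resources = [1, 1], total = 2
  t=11: active resources = [1, 1], total = 2
Peak resource demand = 5

5


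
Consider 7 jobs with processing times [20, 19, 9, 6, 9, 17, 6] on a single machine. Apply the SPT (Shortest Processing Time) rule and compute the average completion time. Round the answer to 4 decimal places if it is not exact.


Sort jobs by processing time (SPT order): [6, 6, 9, 9, 17, 19, 20]
Compute completion times sequentially:
  Job 1: processing = 6, completes at 6
  Job 2: processing = 6, completes at 12
  Job 3: processing = 9, completes at 21
  Job 4: processing = 9, completes at 30
  Job 5: processing = 17, completes at 47
  Job 6: processing = 19, completes at 66
  Job 7: processing = 20, completes at 86
Sum of completion times = 268
Average completion time = 268/7 = 38.2857

38.2857


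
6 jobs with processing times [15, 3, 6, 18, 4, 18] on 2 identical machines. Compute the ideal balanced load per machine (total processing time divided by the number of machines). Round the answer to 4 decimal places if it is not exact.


Total processing time = 15 + 3 + 6 + 18 + 4 + 18 = 64
Number of machines = 2
Ideal balanced load = 64 / 2 = 32.0

32.0


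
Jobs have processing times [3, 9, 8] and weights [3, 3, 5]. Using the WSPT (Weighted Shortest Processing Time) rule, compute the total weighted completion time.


Compute p/w ratios and sort ascending (WSPT): [(3, 3), (8, 5), (9, 3)]
Compute weighted completion times:
  Job (p=3,w=3): C=3, w*C=3*3=9
  Job (p=8,w=5): C=11, w*C=5*11=55
  Job (p=9,w=3): C=20, w*C=3*20=60
Total weighted completion time = 124

124


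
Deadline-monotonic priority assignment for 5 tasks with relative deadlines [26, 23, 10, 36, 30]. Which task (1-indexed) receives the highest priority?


Sort tasks by relative deadline (ascending):
  Task 3: deadline = 10
  Task 2: deadline = 23
  Task 1: deadline = 26
  Task 5: deadline = 30
  Task 4: deadline = 36
Priority order (highest first): [3, 2, 1, 5, 4]
Highest priority task = 3

3


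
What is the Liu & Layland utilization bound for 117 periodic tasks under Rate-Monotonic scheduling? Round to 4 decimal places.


Compute 2^(1/117) = 1.0059419185
Subtract 1: 1.0059419185 - 1 = 0.0059419185
Multiply by n: 117 * 0.0059419185 = 0.6952044645
Round to 4 dp: 0.6952

0.6952


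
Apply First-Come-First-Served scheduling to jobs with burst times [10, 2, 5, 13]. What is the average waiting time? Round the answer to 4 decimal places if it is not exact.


FCFS order (as given): [10, 2, 5, 13]
Waiting times:
  Job 1: wait = 0
  Job 2: wait = 10
  Job 3: wait = 12
  Job 4: wait = 17
Sum of waiting times = 39
Average waiting time = 39/4 = 9.75

9.75


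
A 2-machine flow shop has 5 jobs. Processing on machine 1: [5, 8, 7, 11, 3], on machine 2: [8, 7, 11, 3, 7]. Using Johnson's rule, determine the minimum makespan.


Apply Johnson's rule:
  Group 1 (a <= b): [(5, 3, 7), (1, 5, 8), (3, 7, 11)]
  Group 2 (a > b): [(2, 8, 7), (4, 11, 3)]
Optimal job order: [5, 1, 3, 2, 4]
Schedule:
  Job 5: M1 done at 3, M2 done at 10
  Job 1: M1 done at 8, M2 done at 18
  Job 3: M1 done at 15, M2 done at 29
  Job 2: M1 done at 23, M2 done at 36
  Job 4: M1 done at 34, M2 done at 39
Makespan = 39

39


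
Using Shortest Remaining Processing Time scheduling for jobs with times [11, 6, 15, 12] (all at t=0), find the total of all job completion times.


Since all jobs arrive at t=0, SRPT equals SPT ordering.
SPT order: [6, 11, 12, 15]
Completion times:
  Job 1: p=6, C=6
  Job 2: p=11, C=17
  Job 3: p=12, C=29
  Job 4: p=15, C=44
Total completion time = 6 + 17 + 29 + 44 = 96

96


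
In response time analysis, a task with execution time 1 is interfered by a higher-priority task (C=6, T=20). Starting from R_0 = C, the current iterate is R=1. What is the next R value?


R_next = C + ceil(R_prev / T_hp) * C_hp
ceil(1 / 20) = ceil(0.05) = 1
Interference = 1 * 6 = 6
R_next = 1 + 6 = 7

7


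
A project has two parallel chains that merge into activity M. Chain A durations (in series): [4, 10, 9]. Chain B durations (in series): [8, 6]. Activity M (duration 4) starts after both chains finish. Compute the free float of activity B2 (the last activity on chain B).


ES(B2) = sum of predecessors on chain B = 8
EF(B2) = ES + duration = 8 + 6 = 14
Successor of B2 is M. ES(M) = max(sum(A), sum(B)) = max(23, 14) = 23
Free float = ES(successor) - EF(current) = 23 - 14 = 9

9


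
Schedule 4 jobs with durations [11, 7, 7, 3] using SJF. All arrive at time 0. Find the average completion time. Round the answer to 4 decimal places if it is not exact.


SJF order (ascending): [3, 7, 7, 11]
Completion times:
  Job 1: burst=3, C=3
  Job 2: burst=7, C=10
  Job 3: burst=7, C=17
  Job 4: burst=11, C=28
Average completion = 58/4 = 14.5

14.5


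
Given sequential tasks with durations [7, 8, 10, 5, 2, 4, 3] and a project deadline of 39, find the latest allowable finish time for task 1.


LF(activity 1) = deadline - sum of successor durations
Successors: activities 2 through 7 with durations [8, 10, 5, 2, 4, 3]
Sum of successor durations = 32
LF = 39 - 32 = 7

7


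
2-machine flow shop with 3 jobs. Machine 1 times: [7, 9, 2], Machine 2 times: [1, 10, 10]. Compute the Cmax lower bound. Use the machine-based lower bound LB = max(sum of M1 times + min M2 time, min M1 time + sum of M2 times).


LB1 = sum(M1 times) + min(M2 times) = 18 + 1 = 19
LB2 = min(M1 times) + sum(M2 times) = 2 + 21 = 23
Lower bound = max(LB1, LB2) = max(19, 23) = 23

23


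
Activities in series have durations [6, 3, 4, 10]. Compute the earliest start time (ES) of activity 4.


Activity 4 starts after activities 1 through 3 complete.
Predecessor durations: [6, 3, 4]
ES = 6 + 3 + 4 = 13

13


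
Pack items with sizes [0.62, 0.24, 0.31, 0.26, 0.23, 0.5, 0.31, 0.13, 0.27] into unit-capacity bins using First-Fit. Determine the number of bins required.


Place items sequentially using First-Fit:
  Item 0.62 -> new Bin 1
  Item 0.24 -> Bin 1 (now 0.86)
  Item 0.31 -> new Bin 2
  Item 0.26 -> Bin 2 (now 0.57)
  Item 0.23 -> Bin 2 (now 0.8)
  Item 0.5 -> new Bin 3
  Item 0.31 -> Bin 3 (now 0.81)
  Item 0.13 -> Bin 1 (now 0.99)
  Item 0.27 -> new Bin 4
Total bins used = 4

4


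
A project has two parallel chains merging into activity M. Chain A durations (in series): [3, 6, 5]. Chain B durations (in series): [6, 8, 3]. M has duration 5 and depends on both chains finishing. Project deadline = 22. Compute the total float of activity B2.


Forward pass: ES(B2) = sum of predecessors on chain B = 6
EF = ES + duration = 6 + 8 = 14
Backward pass: LF(M) = deadline = 22; LS(M) = 22 - 5 = 17
LF(B2) = LS(M) - sum(successors on chain B) = 17 - 3 = 14
LS = LF - duration = 14 - 8 = 6
Total float = LS - ES = 6 - 6 = 0

0


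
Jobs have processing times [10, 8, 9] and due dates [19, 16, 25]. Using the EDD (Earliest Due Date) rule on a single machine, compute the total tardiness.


Sort by due date (EDD order): [(8, 16), (10, 19), (9, 25)]
Compute completion times and tardiness:
  Job 1: p=8, d=16, C=8, tardiness=max(0,8-16)=0
  Job 2: p=10, d=19, C=18, tardiness=max(0,18-19)=0
  Job 3: p=9, d=25, C=27, tardiness=max(0,27-25)=2
Total tardiness = 2

2


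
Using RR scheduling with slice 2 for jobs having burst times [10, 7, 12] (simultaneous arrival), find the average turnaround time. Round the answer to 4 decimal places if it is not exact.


Time quantum = 2
Execution trace:
  J1 runs 2 units, time = 2
  J2 runs 2 units, time = 4
  J3 runs 2 units, time = 6
  J1 runs 2 units, time = 8
  J2 runs 2 units, time = 10
  J3 runs 2 units, time = 12
  J1 runs 2 units, time = 14
  J2 runs 2 units, time = 16
  J3 runs 2 units, time = 18
  J1 runs 2 units, time = 20
  J2 runs 1 units, time = 21
  J3 runs 2 units, time = 23
  J1 runs 2 units, time = 25
  J3 runs 2 units, time = 27
  J3 runs 2 units, time = 29
Finish times: [25, 21, 29]
Average turnaround = 75/3 = 25.0

25.0


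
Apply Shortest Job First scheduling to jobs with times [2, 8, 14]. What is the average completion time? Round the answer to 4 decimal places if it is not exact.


SJF order (ascending): [2, 8, 14]
Completion times:
  Job 1: burst=2, C=2
  Job 2: burst=8, C=10
  Job 3: burst=14, C=24
Average completion = 36/3 = 12.0

12.0


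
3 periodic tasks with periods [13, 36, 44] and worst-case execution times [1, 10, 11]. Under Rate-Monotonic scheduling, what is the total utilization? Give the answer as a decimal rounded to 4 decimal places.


Compute individual utilizations (exact fractions):
  Task 1: C/T = 1/13 (approx. 0.0769)
  Task 2: C/T = 10/36 = 5/18 (approx. 0.2778)
  Task 3: C/T = 11/44 = 1/4 (approx. 0.25)
Total utilization U = 1/13 + 5/18 + 1/4 = 283/468
Rounded to 4 decimal places: U = 0.6047
RM (Liu & Layland) bound for 3 tasks = 0.779763; compare with U = 283/468 (approx. 0.604701)
U <= bound, so schedulable by RM sufficient condition.

0.6047


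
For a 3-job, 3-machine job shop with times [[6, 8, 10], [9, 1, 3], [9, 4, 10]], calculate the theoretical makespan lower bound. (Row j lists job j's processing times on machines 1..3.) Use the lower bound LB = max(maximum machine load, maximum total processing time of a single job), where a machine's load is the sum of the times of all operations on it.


Machine loads:
  Machine 1: 6 + 9 + 9 = 24
  Machine 2: 8 + 1 + 4 = 13
  Machine 3: 10 + 3 + 10 = 23
Max machine load = 24
Job totals:
  Job 1: 24
  Job 2: 13
  Job 3: 23
Max job total = 24
Lower bound = max(24, 24) = 24

24


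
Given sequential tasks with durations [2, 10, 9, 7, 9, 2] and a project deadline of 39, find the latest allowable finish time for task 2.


LF(activity 2) = deadline - sum of successor durations
Successors: activities 3 through 6 with durations [9, 7, 9, 2]
Sum of successor durations = 27
LF = 39 - 27 = 12

12


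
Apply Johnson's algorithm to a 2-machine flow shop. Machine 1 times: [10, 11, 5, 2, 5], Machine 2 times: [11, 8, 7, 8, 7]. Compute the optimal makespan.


Apply Johnson's rule:
  Group 1 (a <= b): [(4, 2, 8), (3, 5, 7), (5, 5, 7), (1, 10, 11)]
  Group 2 (a > b): [(2, 11, 8)]
Optimal job order: [4, 3, 5, 1, 2]
Schedule:
  Job 4: M1 done at 2, M2 done at 10
  Job 3: M1 done at 7, M2 done at 17
  Job 5: M1 done at 12, M2 done at 24
  Job 1: M1 done at 22, M2 done at 35
  Job 2: M1 done at 33, M2 done at 43
Makespan = 43

43


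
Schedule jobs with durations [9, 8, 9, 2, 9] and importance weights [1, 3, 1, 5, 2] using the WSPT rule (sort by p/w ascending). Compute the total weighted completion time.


Compute p/w ratios and sort ascending (WSPT): [(2, 5), (8, 3), (9, 2), (9, 1), (9, 1)]
Compute weighted completion times:
  Job (p=2,w=5): C=2, w*C=5*2=10
  Job (p=8,w=3): C=10, w*C=3*10=30
  Job (p=9,w=2): C=19, w*C=2*19=38
  Job (p=9,w=1): C=28, w*C=1*28=28
  Job (p=9,w=1): C=37, w*C=1*37=37
Total weighted completion time = 143

143


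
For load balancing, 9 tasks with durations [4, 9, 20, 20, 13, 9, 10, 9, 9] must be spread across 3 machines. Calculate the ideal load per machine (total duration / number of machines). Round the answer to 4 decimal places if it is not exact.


Total processing time = 4 + 9 + 20 + 20 + 13 + 9 + 10 + 9 + 9 = 103
Number of machines = 3
Ideal balanced load = 103 / 3 = 34.3333

34.3333


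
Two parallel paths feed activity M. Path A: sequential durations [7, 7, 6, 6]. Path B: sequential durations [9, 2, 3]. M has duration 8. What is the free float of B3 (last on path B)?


ES(B3) = sum of predecessors on chain B = 11
EF(B3) = ES + duration = 11 + 3 = 14
Successor of B3 is M. ES(M) = max(sum(A), sum(B)) = max(26, 14) = 26
Free float = ES(successor) - EF(current) = 26 - 14 = 12

12


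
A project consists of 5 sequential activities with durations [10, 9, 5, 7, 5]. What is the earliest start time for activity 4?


Activity 4 starts after activities 1 through 3 complete.
Predecessor durations: [10, 9, 5]
ES = 10 + 9 + 5 = 24

24


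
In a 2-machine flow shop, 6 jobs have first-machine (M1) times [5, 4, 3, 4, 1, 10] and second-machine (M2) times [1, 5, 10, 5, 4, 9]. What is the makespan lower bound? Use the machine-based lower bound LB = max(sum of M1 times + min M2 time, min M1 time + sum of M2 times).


LB1 = sum(M1 times) + min(M2 times) = 27 + 1 = 28
LB2 = min(M1 times) + sum(M2 times) = 1 + 34 = 35
Lower bound = max(LB1, LB2) = max(28, 35) = 35

35


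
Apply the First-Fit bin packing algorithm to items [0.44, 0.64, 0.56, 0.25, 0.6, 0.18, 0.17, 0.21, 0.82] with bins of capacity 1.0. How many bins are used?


Place items sequentially using First-Fit:
  Item 0.44 -> new Bin 1
  Item 0.64 -> new Bin 2
  Item 0.56 -> Bin 1 (now 1.0)
  Item 0.25 -> Bin 2 (now 0.89)
  Item 0.6 -> new Bin 3
  Item 0.18 -> Bin 3 (now 0.78)
  Item 0.17 -> Bin 3 (now 0.95)
  Item 0.21 -> new Bin 4
  Item 0.82 -> new Bin 5
Total bins used = 5

5


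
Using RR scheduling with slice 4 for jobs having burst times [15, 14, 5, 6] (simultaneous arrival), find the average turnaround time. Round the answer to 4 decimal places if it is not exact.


Time quantum = 4
Execution trace:
  J1 runs 4 units, time = 4
  J2 runs 4 units, time = 8
  J3 runs 4 units, time = 12
  J4 runs 4 units, time = 16
  J1 runs 4 units, time = 20
  J2 runs 4 units, time = 24
  J3 runs 1 units, time = 25
  J4 runs 2 units, time = 27
  J1 runs 4 units, time = 31
  J2 runs 4 units, time = 35
  J1 runs 3 units, time = 38
  J2 runs 2 units, time = 40
Finish times: [38, 40, 25, 27]
Average turnaround = 130/4 = 32.5

32.5


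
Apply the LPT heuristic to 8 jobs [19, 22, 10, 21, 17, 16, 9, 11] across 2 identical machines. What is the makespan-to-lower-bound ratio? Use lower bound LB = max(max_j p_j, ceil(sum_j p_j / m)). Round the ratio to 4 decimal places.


LPT order: [22, 21, 19, 17, 16, 11, 10, 9]
Machine loads after assignment: [64, 61]
LPT makespan = 64
Lower bound = max(max_job, ceil(total/2)) = max(22, 63) = 63
Ratio = 64 / 63 = 1.0159

1.0159


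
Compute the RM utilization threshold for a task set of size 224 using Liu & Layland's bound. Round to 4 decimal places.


Compute 2^(1/224) = 1.0030991997
Subtract 1: 1.0030991997 - 1 = 0.0030991997
Multiply by n: 224 * 0.0030991997 = 0.6942207328
Round to 4 dp: 0.6942

0.6942


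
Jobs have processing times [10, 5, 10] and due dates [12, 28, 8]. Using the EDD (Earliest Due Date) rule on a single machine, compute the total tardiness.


Sort by due date (EDD order): [(10, 8), (10, 12), (5, 28)]
Compute completion times and tardiness:
  Job 1: p=10, d=8, C=10, tardiness=max(0,10-8)=2
  Job 2: p=10, d=12, C=20, tardiness=max(0,20-12)=8
  Job 3: p=5, d=28, C=25, tardiness=max(0,25-28)=0
Total tardiness = 10

10


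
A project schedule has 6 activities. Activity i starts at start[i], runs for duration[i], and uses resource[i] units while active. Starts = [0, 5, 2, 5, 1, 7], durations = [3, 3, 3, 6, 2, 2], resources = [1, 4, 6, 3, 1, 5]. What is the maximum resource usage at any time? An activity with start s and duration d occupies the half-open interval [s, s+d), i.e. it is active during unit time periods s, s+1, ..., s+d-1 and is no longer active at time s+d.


Each activity i is active on [start_i, start_i + duration_i).
Compute total resource usage per time slot:
  t=0: active resources = [1], total = 1
  t=1: active resources = [1, 1], total = 2
  t=2: active resources = [1, 6, 1], total = 8
  t=3: active resources = [6], total = 6
  t=4: active resources = [6], total = 6
  t=5: active resources = [4, 3], total = 7
  t=6: active resources = [4, 3], total = 7
  t=7: active resources = [4, 3, 5], total = 12
  t=8: active resources = [3, 5], total = 8
  t=9: active resources = [3], total = 3
  t=10: active resources = [3], total = 3
Peak resource demand = 12

12


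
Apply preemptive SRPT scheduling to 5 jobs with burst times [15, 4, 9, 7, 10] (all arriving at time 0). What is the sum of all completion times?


Since all jobs arrive at t=0, SRPT equals SPT ordering.
SPT order: [4, 7, 9, 10, 15]
Completion times:
  Job 1: p=4, C=4
  Job 2: p=7, C=11
  Job 3: p=9, C=20
  Job 4: p=10, C=30
  Job 5: p=15, C=45
Total completion time = 4 + 11 + 20 + 30 + 45 = 110

110


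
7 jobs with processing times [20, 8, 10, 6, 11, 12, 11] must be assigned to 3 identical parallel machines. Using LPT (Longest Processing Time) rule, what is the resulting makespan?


Sort jobs in decreasing order (LPT): [20, 12, 11, 11, 10, 8, 6]
Assign each job to the least loaded machine:
  Machine 1: jobs [20, 8], load = 28
  Machine 2: jobs [12, 10, 6], load = 28
  Machine 3: jobs [11, 11], load = 22
Makespan = max load = 28

28


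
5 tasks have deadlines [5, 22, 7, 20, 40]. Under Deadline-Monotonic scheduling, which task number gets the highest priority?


Sort tasks by relative deadline (ascending):
  Task 1: deadline = 5
  Task 3: deadline = 7
  Task 4: deadline = 20
  Task 2: deadline = 22
  Task 5: deadline = 40
Priority order (highest first): [1, 3, 4, 2, 5]
Highest priority task = 1

1


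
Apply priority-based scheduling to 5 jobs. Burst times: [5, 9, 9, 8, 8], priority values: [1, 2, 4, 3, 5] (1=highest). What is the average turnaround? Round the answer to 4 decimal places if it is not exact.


Sort by priority (ascending = highest first):
Order: [(1, 5), (2, 9), (3, 8), (4, 9), (5, 8)]
Completion times:
  Priority 1, burst=5, C=5
  Priority 2, burst=9, C=14
  Priority 3, burst=8, C=22
  Priority 4, burst=9, C=31
  Priority 5, burst=8, C=39
Average turnaround = 111/5 = 22.2

22.2


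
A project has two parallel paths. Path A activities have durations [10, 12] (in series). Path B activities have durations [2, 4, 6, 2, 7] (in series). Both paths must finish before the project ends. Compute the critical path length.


Path A total = 10 + 12 = 22
Path B total = 2 + 4 + 6 + 2 + 7 = 21
Critical path = longest path = max(22, 21) = 22

22


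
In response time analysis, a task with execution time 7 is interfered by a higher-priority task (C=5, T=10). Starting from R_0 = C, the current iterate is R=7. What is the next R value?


R_next = C + ceil(R_prev / T_hp) * C_hp
ceil(7 / 10) = ceil(0.7) = 1
Interference = 1 * 5 = 5
R_next = 7 + 5 = 12

12


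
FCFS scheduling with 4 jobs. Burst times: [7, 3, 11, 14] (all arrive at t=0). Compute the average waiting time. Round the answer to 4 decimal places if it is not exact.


FCFS order (as given): [7, 3, 11, 14]
Waiting times:
  Job 1: wait = 0
  Job 2: wait = 7
  Job 3: wait = 10
  Job 4: wait = 21
Sum of waiting times = 38
Average waiting time = 38/4 = 9.5

9.5


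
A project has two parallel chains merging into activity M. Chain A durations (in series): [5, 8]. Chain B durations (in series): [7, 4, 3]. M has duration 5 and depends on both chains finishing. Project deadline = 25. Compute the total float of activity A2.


Forward pass: ES(A2) = sum of predecessors on chain A = 5
EF = ES + duration = 5 + 8 = 13
Backward pass: LF(M) = deadline = 25; LS(M) = 25 - 5 = 20
LF(A2) = LS(M) - sum(successors on chain A) = 20 - 0 = 20
LS = LF - duration = 20 - 8 = 12
Total float = LS - ES = 12 - 5 = 7

7


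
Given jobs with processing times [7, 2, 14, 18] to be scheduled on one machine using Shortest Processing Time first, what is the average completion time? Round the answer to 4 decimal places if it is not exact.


Sort jobs by processing time (SPT order): [2, 7, 14, 18]
Compute completion times sequentially:
  Job 1: processing = 2, completes at 2
  Job 2: processing = 7, completes at 9
  Job 3: processing = 14, completes at 23
  Job 4: processing = 18, completes at 41
Sum of completion times = 75
Average completion time = 75/4 = 18.75

18.75


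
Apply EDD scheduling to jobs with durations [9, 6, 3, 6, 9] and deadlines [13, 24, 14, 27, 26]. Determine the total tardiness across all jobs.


Sort by due date (EDD order): [(9, 13), (3, 14), (6, 24), (9, 26), (6, 27)]
Compute completion times and tardiness:
  Job 1: p=9, d=13, C=9, tardiness=max(0,9-13)=0
  Job 2: p=3, d=14, C=12, tardiness=max(0,12-14)=0
  Job 3: p=6, d=24, C=18, tardiness=max(0,18-24)=0
  Job 4: p=9, d=26, C=27, tardiness=max(0,27-26)=1
  Job 5: p=6, d=27, C=33, tardiness=max(0,33-27)=6
Total tardiness = 7

7


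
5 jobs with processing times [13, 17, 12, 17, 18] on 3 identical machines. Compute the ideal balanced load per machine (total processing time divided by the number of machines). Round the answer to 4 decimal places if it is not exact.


Total processing time = 13 + 17 + 12 + 17 + 18 = 77
Number of machines = 3
Ideal balanced load = 77 / 3 = 25.6667

25.6667


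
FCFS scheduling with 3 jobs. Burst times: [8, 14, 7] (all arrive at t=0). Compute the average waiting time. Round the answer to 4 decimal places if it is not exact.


FCFS order (as given): [8, 14, 7]
Waiting times:
  Job 1: wait = 0
  Job 2: wait = 8
  Job 3: wait = 22
Sum of waiting times = 30
Average waiting time = 30/3 = 10.0

10.0


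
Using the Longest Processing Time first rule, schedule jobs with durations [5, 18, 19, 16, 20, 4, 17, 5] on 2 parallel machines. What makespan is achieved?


Sort jobs in decreasing order (LPT): [20, 19, 18, 17, 16, 5, 5, 4]
Assign each job to the least loaded machine:
  Machine 1: jobs [20, 17, 16], load = 53
  Machine 2: jobs [19, 18, 5, 5, 4], load = 51
Makespan = max load = 53

53


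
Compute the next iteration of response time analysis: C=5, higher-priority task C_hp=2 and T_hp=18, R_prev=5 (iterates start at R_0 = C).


R_next = C + ceil(R_prev / T_hp) * C_hp
ceil(5 / 18) = ceil(0.2778) = 1
Interference = 1 * 2 = 2
R_next = 5 + 2 = 7

7


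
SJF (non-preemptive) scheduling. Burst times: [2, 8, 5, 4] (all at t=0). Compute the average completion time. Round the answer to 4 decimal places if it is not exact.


SJF order (ascending): [2, 4, 5, 8]
Completion times:
  Job 1: burst=2, C=2
  Job 2: burst=4, C=6
  Job 3: burst=5, C=11
  Job 4: burst=8, C=19
Average completion = 38/4 = 9.5

9.5


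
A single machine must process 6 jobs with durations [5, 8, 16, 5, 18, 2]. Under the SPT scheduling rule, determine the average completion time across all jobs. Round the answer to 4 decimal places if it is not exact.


Sort jobs by processing time (SPT order): [2, 5, 5, 8, 16, 18]
Compute completion times sequentially:
  Job 1: processing = 2, completes at 2
  Job 2: processing = 5, completes at 7
  Job 3: processing = 5, completes at 12
  Job 4: processing = 8, completes at 20
  Job 5: processing = 16, completes at 36
  Job 6: processing = 18, completes at 54
Sum of completion times = 131
Average completion time = 131/6 = 21.8333

21.8333


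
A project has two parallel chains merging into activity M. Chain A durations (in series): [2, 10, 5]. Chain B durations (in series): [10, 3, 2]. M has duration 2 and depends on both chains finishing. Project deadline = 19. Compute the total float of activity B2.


Forward pass: ES(B2) = sum of predecessors on chain B = 10
EF = ES + duration = 10 + 3 = 13
Backward pass: LF(M) = deadline = 19; LS(M) = 19 - 2 = 17
LF(B2) = LS(M) - sum(successors on chain B) = 17 - 2 = 15
LS = LF - duration = 15 - 3 = 12
Total float = LS - ES = 12 - 10 = 2

2


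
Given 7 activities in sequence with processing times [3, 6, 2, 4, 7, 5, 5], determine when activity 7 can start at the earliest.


Activity 7 starts after activities 1 through 6 complete.
Predecessor durations: [3, 6, 2, 4, 7, 5]
ES = 3 + 6 + 2 + 4 + 7 + 5 = 27

27


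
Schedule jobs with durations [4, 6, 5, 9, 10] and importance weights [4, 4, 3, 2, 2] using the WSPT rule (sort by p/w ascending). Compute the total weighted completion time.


Compute p/w ratios and sort ascending (WSPT): [(4, 4), (6, 4), (5, 3), (9, 2), (10, 2)]
Compute weighted completion times:
  Job (p=4,w=4): C=4, w*C=4*4=16
  Job (p=6,w=4): C=10, w*C=4*10=40
  Job (p=5,w=3): C=15, w*C=3*15=45
  Job (p=9,w=2): C=24, w*C=2*24=48
  Job (p=10,w=2): C=34, w*C=2*34=68
Total weighted completion time = 217

217


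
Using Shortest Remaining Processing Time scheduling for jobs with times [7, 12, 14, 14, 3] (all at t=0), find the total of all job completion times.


Since all jobs arrive at t=0, SRPT equals SPT ordering.
SPT order: [3, 7, 12, 14, 14]
Completion times:
  Job 1: p=3, C=3
  Job 2: p=7, C=10
  Job 3: p=12, C=22
  Job 4: p=14, C=36
  Job 5: p=14, C=50
Total completion time = 3 + 10 + 22 + 36 + 50 = 121

121


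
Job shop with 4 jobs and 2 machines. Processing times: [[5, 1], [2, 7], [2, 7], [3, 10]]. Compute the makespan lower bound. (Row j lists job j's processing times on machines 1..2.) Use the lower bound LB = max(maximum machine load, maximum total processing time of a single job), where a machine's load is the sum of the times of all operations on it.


Machine loads:
  Machine 1: 5 + 2 + 2 + 3 = 12
  Machine 2: 1 + 7 + 7 + 10 = 25
Max machine load = 25
Job totals:
  Job 1: 6
  Job 2: 9
  Job 3: 9
  Job 4: 13
Max job total = 13
Lower bound = max(25, 13) = 25

25


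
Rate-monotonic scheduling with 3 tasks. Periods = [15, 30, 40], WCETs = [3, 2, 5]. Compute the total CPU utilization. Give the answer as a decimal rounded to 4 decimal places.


Compute individual utilizations (exact fractions):
  Task 1: C/T = 3/15 = 1/5 (approx. 0.2)
  Task 2: C/T = 2/30 = 1/15 (approx. 0.0667)
  Task 3: C/T = 5/40 = 1/8 (approx. 0.125)
Total utilization U = 1/5 + 1/15 + 1/8 = 47/120
Rounded to 4 decimal places: U = 0.3917
RM (Liu & Layland) bound for 3 tasks = 0.779763; compare with U = 47/120 (approx. 0.391667)
U <= bound, so schedulable by RM sufficient condition.

0.3917
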